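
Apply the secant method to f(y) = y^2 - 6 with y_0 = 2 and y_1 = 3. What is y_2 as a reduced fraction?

12/5

f(2) = -2, f(3) = 3. y_2 = 3 - 3·(3 - 2)/(3 - (-2)) = 12/5.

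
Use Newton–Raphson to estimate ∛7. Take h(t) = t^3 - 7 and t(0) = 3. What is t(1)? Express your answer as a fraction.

h'(t) = 3t^2.
h(3) = 20, h'(3) = 27, so t(1) = 3 - 20/27 = 61/27.

61/27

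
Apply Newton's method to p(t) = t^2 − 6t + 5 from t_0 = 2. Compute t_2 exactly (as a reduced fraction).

p'(t) = 2t − 6.
p(2) = −3, p'(2) = −2, so t_1 = 2 − (−3)/(−2) = 1/2.
p(1/2) = 9/4, p'(1/2) = −5, so t_2 = (1/2) − (9/4)/(−5) = 19/20.

19/20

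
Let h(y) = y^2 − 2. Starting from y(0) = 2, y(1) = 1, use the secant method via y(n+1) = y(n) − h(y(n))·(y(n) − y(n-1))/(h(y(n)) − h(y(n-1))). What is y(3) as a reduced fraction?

h(2) = 2, h(1) = −1. y(2) = 1 − (−1)·(1 − 2)/((−1) − 2) = 4/3.
h(1) = −1, h(4/3) = −2/9. y(3) = (4/3) − (−2/9)·((4/3) − 1)/((−2/9) − (−1)) = 10/7.

10/7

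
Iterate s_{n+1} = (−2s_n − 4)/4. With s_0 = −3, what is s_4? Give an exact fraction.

−13/16

s_1 = (−2·(−3) − 4)/4 = 1/2.
s_2 = (−2·(1/2) − 4)/4 = −5/4.
s_3 = (−2·(−5/4) − 4)/4 = −3/8.
s_4 = (−2·(−3/8) − 4)/4 = −13/16.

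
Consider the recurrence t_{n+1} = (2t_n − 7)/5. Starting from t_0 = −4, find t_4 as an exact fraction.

t_1 = (2·(−4) − 7)/5 = −3.
t_2 = (2·(−3) − 7)/5 = −13/5.
t_3 = (2·(−13/5) − 7)/5 = −61/25.
t_4 = (2·(−61/25) − 7)/5 = −297/125.

−297/125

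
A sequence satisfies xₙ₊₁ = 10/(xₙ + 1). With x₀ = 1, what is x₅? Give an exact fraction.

190/59

x₁ = 10/(1 + 1) = 5.
x₂ = 10/(5 + 1) = 5/3.
x₃ = 10/(5/3 + 1) = 15/4.
x₄ = 10/(15/4 + 1) = 40/19.
x₅ = 10/(40/19 + 1) = 190/59.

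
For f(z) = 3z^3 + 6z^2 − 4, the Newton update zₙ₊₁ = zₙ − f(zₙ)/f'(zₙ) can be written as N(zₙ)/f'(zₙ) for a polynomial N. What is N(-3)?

f'(z) = 9z^2 + 12z.
N(z) = z·f'(z) − f(z) = z·(9z^2 + 12z) − (3z^3 + 6z^2 − 4) = 6z^3 + 6z^2 + 4.
N(-3) = −104.

−104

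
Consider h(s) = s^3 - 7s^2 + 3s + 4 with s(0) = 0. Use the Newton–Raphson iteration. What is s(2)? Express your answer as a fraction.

-572/729

h'(s) = 3s^2 - 14s + 3.
h(0) = 4, h'(0) = 3, so s(1) = 0 - 4/3 = -4/3.
h(-4/3) = -400/27, h'(-4/3) = 27, so s(2) = (-4/3) - (-400/27)/27 = -572/729.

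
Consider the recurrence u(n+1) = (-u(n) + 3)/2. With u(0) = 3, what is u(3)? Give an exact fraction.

u(1) = (-3 + 3)/2 = 0.
u(2) = (-0 + 3)/2 = 3/2.
u(3) = (-(3/2) + 3)/2 = 3/4.

3/4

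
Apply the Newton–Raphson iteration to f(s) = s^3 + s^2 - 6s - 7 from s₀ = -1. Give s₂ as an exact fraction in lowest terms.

-623/510

f'(s) = 3s^2 + 2s - 6.
f(-1) = -1, f'(-1) = -5, so s₁ = (-1) - (-1)/(-5) = -6/5.
f(-6/5) = -11/125, f'(-6/5) = -102/25, so s₂ = (-6/5) - (-11/125)/(-102/25) = -623/510.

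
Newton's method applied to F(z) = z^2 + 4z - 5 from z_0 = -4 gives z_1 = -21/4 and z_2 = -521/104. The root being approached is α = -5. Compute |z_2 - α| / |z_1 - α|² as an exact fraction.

2/13

z_1 - α = -21/4 - (-5) = -21/4 + 5 = -1/4, so |z_1 - α| = 1/4.
z_2 - α = -521/104 - (-5) = -521/104 + 5 = -1/104, so |z_2 - α| = 1/104.
|z_1 - α|² = 1/16.
Ratio = (1/104) / (1/16) = 2/13.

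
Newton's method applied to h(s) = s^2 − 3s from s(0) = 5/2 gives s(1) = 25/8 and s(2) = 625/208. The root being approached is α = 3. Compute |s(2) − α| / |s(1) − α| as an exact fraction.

1/26

s(1) − α = 25/8 − 3 = 1/8, so |s(1) − α| = 1/8.
s(2) − α = 625/208 − 3 = 1/208, so |s(2) − α| = 1/208.
Ratio = (1/208) / (1/8) = 1/26.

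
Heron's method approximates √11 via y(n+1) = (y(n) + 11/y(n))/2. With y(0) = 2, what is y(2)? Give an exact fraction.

401/120

y(1) = (2 + 11/2)/2 = 15/4.
y(2) = (15/4 + 11/(15/4))/2 = 401/120.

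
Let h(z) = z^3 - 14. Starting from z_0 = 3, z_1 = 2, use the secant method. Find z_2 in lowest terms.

h(3) = 13, h(2) = -6. z_2 = 2 - (-6)·(2 - 3)/((-6) - 13) = 44/19.

44/19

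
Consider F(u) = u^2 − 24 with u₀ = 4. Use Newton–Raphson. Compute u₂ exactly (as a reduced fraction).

49/10

F'(u) = 2u.
F(4) = −8, F'(4) = 8, so u₁ = 4 − (−8)/8 = 5.
F(5) = 1, F'(5) = 10, so u₂ = 5 − 1/10 = 49/10.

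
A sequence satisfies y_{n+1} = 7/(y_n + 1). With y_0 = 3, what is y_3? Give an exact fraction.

77/39

y_1 = 7/(3 + 1) = 7/4.
y_2 = 7/(7/4 + 1) = 28/11.
y_3 = 7/(28/11 + 1) = 77/39.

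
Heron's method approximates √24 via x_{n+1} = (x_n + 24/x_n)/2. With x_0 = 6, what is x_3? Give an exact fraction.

4801/980

x_1 = (6 + 24/6)/2 = 5.
x_2 = (5 + 24/5)/2 = 49/10.
x_3 = (49/10 + 24/(49/10))/2 = 4801/980.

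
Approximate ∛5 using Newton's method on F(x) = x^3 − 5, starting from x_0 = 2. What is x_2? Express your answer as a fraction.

F'(x) = 3x^2.
F(2) = 3, F'(2) = 12, so x_1 = 2 − 3/12 = 7/4.
F(7/4) = 23/64, F'(7/4) = 147/16, so x_2 = (7/4) − (23/64)/(147/16) = 503/294.

503/294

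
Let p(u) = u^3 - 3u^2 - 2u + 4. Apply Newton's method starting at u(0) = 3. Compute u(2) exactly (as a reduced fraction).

p'(u) = 3u^2 - 6u - 2.
p(3) = -2, p'(3) = 7, so u(1) = 3 - (-2)/7 = 23/7.
p(23/7) = 176/343, p'(23/7) = 523/49, so u(2) = (23/7) - (176/343)/(523/49) = 11853/3661.

11853/3661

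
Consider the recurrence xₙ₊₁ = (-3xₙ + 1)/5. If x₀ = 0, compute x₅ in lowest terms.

421/3125

x₁ = (-3·0 + 1)/5 = 1/5.
x₂ = (-3·(1/5) + 1)/5 = 2/25.
x₃ = (-3·(2/25) + 1)/5 = 19/125.
x₄ = (-3·(19/125) + 1)/5 = 68/625.
x₅ = (-3·(68/625) + 1)/5 = 421/3125.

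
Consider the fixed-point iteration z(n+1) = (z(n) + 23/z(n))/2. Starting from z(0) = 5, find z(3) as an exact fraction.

2649601/552480

z(1) = (5 + 23/5)/2 = 24/5.
z(2) = (24/5 + 23/(24/5))/2 = 1151/240.
z(3) = (1151/240 + 23/(1151/240))/2 = 2649601/552480.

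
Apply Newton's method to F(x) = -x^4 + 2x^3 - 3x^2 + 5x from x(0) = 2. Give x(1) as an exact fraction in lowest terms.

F'(x) = -4x^3 + 6x^2 - 6x + 5.
F(2) = -2, F'(2) = -15, so x(1) = 2 - (-2)/(-15) = 28/15.

28/15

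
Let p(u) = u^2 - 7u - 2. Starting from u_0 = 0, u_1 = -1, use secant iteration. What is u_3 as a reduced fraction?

p(0) = -2, p(-1) = 6. u_2 = (-1) - 6·((-1) - 0)/(6 - (-2)) = -1/4.
p(-1) = 6, p(-1/4) = -3/16. u_3 = (-1/4) - (-3/16)·((-1/4) - (-1))/((-3/16) - 6) = -3/11.

-3/11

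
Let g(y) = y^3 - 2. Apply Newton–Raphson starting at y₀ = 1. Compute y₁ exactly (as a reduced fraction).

4/3

g'(y) = 3y^2.
g(1) = -1, g'(1) = 3, so y₁ = 1 - (-1)/3 = 4/3.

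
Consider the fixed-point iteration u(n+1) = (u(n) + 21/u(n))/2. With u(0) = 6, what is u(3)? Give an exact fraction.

970993/211888

u(1) = (6 + 21/6)/2 = 19/4.
u(2) = (19/4 + 21/(19/4))/2 = 697/152.
u(3) = (697/152 + 21/(697/152))/2 = 970993/211888.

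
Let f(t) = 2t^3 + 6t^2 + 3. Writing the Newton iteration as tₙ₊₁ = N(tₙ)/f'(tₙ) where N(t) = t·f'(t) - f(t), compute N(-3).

-57

f'(t) = 6t^2 + 12t.
N(t) = t·f'(t) - f(t) = t·(6t^2 + 12t) - (2t^3 + 6t^2 + 3) = 4t^3 + 6t^2 - 3.
N(-3) = -57.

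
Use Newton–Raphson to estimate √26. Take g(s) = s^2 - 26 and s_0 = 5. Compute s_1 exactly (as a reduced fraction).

g'(s) = 2s.
g(5) = -1, g'(5) = 10, so s_1 = 5 - (-1)/10 = 51/10.

51/10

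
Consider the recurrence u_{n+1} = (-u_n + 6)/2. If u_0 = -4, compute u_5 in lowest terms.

u_1 = (-(-4) + 6)/2 = 5.
u_2 = (-5 + 6)/2 = 1/2.
u_3 = (-(1/2) + 6)/2 = 11/4.
u_4 = (-(11/4) + 6)/2 = 13/8.
u_5 = (-(13/8) + 6)/2 = 35/16.

35/16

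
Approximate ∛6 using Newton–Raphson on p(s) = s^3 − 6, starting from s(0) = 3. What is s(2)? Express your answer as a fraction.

p'(s) = 3s^2.
p(3) = 21, p'(3) = 27, so s(1) = 3 − 21/27 = 20/9.
p(20/9) = 3626/729, p'(20/9) = 400/27, so s(2) = (20/9) − (3626/729)/(400/27) = 10187/5400.

10187/5400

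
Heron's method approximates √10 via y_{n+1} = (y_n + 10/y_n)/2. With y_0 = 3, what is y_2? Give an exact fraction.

y_1 = (3 + 10/3)/2 = 19/6.
y_2 = (19/6 + 10/(19/6))/2 = 721/228.

721/228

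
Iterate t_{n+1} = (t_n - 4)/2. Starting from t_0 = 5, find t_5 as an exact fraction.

t_1 = (5 - 4)/2 = 1/2.
t_2 = ((1/2) - 4)/2 = -7/4.
t_3 = ((-7/4) - 4)/2 = -23/8.
t_4 = ((-23/8) - 4)/2 = -55/16.
t_5 = ((-55/16) - 4)/2 = -119/32.

-119/32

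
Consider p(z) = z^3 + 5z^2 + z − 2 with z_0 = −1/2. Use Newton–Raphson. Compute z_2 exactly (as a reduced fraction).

−10298/12467

p'(z) = 3z^2 + 10z + 1.
p(−1/2) = −11/8, p'(−1/2) = −13/4, so z_1 = (−1/2) − (−11/8)/(−13/4) = −12/13.
p(−12/13) = 1210/2197, p'(−12/13) = −959/169, so z_2 = (−12/13) − (1210/2197)/(−959/169) = −10298/12467.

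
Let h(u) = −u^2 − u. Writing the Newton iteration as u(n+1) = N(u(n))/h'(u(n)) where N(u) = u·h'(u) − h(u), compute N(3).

h'(u) = −2u − 1.
N(u) = u·h'(u) − h(u) = u·(−2u − 1) − (−u^2 − u) = −u^2.
N(3) = −9.

−9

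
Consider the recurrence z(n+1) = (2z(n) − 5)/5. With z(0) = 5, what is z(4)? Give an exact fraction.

z(1) = (2·5 − 5)/5 = 1.
z(2) = (2·1 − 5)/5 = −3/5.
z(3) = (2·(−3/5) − 5)/5 = −31/25.
z(4) = (2·(−31/25) − 5)/5 = −187/125.

−187/125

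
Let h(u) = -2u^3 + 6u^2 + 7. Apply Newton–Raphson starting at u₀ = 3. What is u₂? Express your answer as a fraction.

27344/8235

h'(u) = -6u^2 + 12u.
h(3) = 7, h'(3) = -18, so u₁ = 3 - 7/(-18) = 61/18.
h(61/18) = -5635/2916, h'(61/18) = -1525/54, so u₂ = (61/18) - (-5635/2916)/(-1525/54) = 27344/8235.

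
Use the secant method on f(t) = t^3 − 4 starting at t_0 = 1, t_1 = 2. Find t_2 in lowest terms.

10/7

f(1) = −3, f(2) = 4. t_2 = 2 − 4·(2 − 1)/(4 − (−3)) = 10/7.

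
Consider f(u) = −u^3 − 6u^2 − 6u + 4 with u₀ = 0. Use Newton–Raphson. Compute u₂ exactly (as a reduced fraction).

98/207

f'(u) = −3u^2 − 12u − 6.
f(0) = 4, f'(0) = −6, so u₁ = 0 − 4/(−6) = 2/3.
f(2/3) = −80/27, f'(2/3) = −46/3, so u₂ = (2/3) − (−80/27)/(−46/3) = 98/207.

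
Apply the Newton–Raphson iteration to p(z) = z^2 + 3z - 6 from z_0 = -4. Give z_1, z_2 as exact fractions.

z_1 = -22/5, z_2 = -634/145

p'(z) = 2z + 3.
p(-4) = -2, p'(-4) = -5, so z_1 = (-4) - (-2)/(-5) = -22/5.
p(-22/5) = 4/25, p'(-22/5) = -29/5, so z_2 = (-22/5) - (4/25)/(-29/5) = -634/145.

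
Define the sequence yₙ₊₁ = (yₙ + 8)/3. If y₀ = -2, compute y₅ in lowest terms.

y₁ = ((-2) + 8)/3 = 2.
y₂ = (2 + 8)/3 = 10/3.
y₃ = ((10/3) + 8)/3 = 34/9.
y₄ = ((34/9) + 8)/3 = 106/27.
y₅ = ((106/27) + 8)/3 = 322/81.

322/81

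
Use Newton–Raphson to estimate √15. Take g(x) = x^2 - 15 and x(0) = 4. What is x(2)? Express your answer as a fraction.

g'(x) = 2x.
g(4) = 1, g'(4) = 8, so x(1) = 4 - 1/8 = 31/8.
g(31/8) = 1/64, g'(31/8) = 31/4, so x(2) = (31/8) - (1/64)/(31/4) = 1921/496.

1921/496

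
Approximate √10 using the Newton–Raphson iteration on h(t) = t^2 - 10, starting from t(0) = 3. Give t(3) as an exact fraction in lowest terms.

1039681/328776

h'(t) = 2t.
h(3) = -1, h'(3) = 6, so t(1) = 3 - (-1)/6 = 19/6.
h(19/6) = 1/36, h'(19/6) = 19/3, so t(2) = (19/6) - (1/36)/(19/3) = 721/228.
h(721/228) = 1/51984, h'(721/228) = 721/114, so t(3) = (721/228) - (1/51984)/(721/114) = 1039681/328776.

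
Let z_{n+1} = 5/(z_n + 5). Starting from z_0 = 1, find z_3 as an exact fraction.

35/41

z_1 = 5/(1 + 5) = 5/6.
z_2 = 5/(5/6 + 5) = 6/7.
z_3 = 5/(6/7 + 5) = 35/41.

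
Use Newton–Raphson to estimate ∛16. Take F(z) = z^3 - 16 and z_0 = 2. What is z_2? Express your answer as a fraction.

F'(z) = 3z^2.
F(2) = -8, F'(2) = 12, so z_1 = 2 - (-8)/12 = 8/3.
F(8/3) = 80/27, F'(8/3) = 64/3, so z_2 = (8/3) - (80/27)/(64/3) = 91/36.

91/36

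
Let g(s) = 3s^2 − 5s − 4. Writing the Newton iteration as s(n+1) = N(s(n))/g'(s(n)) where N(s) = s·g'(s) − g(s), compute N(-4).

52

g'(s) = 6s − 5.
N(s) = s·g'(s) − g(s) = s·(6s − 5) − (3s^2 − 5s − 4) = 3s^2 + 4.
N(-4) = 52.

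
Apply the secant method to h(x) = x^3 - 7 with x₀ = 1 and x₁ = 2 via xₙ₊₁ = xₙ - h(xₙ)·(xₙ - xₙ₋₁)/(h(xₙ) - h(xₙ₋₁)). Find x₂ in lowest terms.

13/7

h(1) = -6, h(2) = 1. x₂ = 2 - 1·(2 - 1)/(1 - (-6)) = 13/7.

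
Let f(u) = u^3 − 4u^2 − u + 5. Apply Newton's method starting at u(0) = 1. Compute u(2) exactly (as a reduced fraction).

157/135

f'(u) = 3u^2 − 8u − 1.
f(1) = 1, f'(1) = −6, so u(1) = 1 − 1/(−6) = 7/6.
f(7/6) = −5/216, f'(7/6) = −25/4, so u(2) = (7/6) − (−5/216)/(−25/4) = 157/135.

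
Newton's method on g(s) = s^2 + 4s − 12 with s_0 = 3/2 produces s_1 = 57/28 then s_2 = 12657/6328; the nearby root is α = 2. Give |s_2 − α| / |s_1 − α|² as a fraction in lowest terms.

14/113

s_1 − α = 57/28 − 2 = 1/28, so |s_1 − α| = 1/28.
s_2 − α = 12657/6328 − 2 = 1/6328, so |s_2 − α| = 1/6328.
|s_1 − α|² = 1/784.
Ratio = (1/6328) / (1/784) = 14/113.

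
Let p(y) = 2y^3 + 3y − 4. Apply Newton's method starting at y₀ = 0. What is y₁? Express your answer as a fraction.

p'(y) = 6y^2 + 3.
p(0) = −4, p'(0) = 3, so y₁ = 0 − (−4)/3 = 4/3.

4/3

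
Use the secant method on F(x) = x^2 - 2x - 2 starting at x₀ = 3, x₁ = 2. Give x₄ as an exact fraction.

F(3) = 1, F(2) = -2. x₂ = 2 - (-2)·(2 - 3)/((-2) - 1) = 8/3.
F(2) = -2, F(8/3) = -2/9. x₃ = (8/3) - (-2/9)·((8/3) - 2)/((-2/9) - (-2)) = 11/4.
F(8/3) = -2/9, F(11/4) = 1/16. x₄ = (11/4) - (1/16)·((11/4) - (8/3))/((1/16) - (-2/9)) = 112/41.

112/41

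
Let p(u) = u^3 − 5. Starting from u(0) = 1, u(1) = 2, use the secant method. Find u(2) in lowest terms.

p(1) = −4, p(2) = 3. u(2) = 2 − 3·(2 − 1)/(3 − (−4)) = 11/7.

11/7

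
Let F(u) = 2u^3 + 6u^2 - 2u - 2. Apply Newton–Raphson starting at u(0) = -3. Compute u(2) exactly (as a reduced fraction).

F'(u) = 6u^2 + 12u - 2.
F(-3) = 4, F'(-3) = 16, so u(1) = (-3) - 4/16 = -13/4.
F(-13/4) = -25/32, F'(-13/4) = 179/8, so u(2) = (-13/4) - (-25/32)/(179/8) = -1151/358.

-1151/358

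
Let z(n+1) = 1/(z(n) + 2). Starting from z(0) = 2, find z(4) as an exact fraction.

z(1) = 1/(2 + 2) = 1/4.
z(2) = 1/(1/4 + 2) = 4/9.
z(3) = 1/(4/9 + 2) = 9/22.
z(4) = 1/(9/22 + 2) = 22/53.

22/53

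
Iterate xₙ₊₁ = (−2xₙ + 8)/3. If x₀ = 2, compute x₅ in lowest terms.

x₁ = (−2·2 + 8)/3 = 4/3.
x₂ = (−2·(4/3) + 8)/3 = 16/9.
x₃ = (−2·(16/9) + 8)/3 = 40/27.
x₄ = (−2·(40/27) + 8)/3 = 136/81.
x₅ = (−2·(136/81) + 8)/3 = 376/243.

376/243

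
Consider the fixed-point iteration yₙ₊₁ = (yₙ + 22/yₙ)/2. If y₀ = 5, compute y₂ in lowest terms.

y₁ = (5 + 22/5)/2 = 47/10.
y₂ = (47/10 + 22/(47/10))/2 = 4409/940.

4409/940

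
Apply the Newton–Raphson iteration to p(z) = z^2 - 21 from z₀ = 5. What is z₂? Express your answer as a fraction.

p'(z) = 2z.
p(5) = 4, p'(5) = 10, so z₁ = 5 - 4/10 = 23/5.
p(23/5) = 4/25, p'(23/5) = 46/5, so z₂ = (23/5) - (4/25)/(46/5) = 527/115.

527/115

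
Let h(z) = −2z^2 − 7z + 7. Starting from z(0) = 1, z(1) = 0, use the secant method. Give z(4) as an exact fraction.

h(1) = −2, h(0) = 7. z(2) = 0 − 7·(0 − 1)/(7 − (−2)) = 7/9.
h(0) = 7, h(7/9) = 28/81. z(3) = (7/9) − (28/81)·((7/9) − 0)/((28/81) − 7) = 9/11.
h(7/9) = 28/81, h(9/11) = −8/121. z(4) = (9/11) − (−8/121)·((9/11) − (7/9))/((−8/121) − (28/81)) = 819/1009.

819/1009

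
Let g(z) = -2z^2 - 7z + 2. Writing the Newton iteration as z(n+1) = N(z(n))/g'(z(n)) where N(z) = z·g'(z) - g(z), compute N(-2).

-10

g'(z) = -4z - 7.
N(z) = z·g'(z) - g(z) = z·(-4z - 7) - (-2z^2 - 7z + 2) = -2z^2 - 2.
N(-2) = -10.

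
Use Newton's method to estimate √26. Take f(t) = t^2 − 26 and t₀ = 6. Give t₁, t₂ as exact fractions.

f'(t) = 2t.
f(6) = 10, f'(6) = 12, so t₁ = 6 − 10/12 = 31/6.
f(31/6) = 25/36, f'(31/6) = 31/3, so t₂ = (31/6) − (25/36)/(31/3) = 1897/372.

t₁ = 31/6, t₂ = 1897/372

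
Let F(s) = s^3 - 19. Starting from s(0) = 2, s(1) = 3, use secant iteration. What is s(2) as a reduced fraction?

49/19

F(2) = -11, F(3) = 8. s(2) = 3 - 8·(3 - 2)/(8 - (-11)) = 49/19.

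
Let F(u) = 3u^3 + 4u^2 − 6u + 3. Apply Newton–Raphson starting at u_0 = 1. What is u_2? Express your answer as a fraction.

221/3641

F'(u) = 9u^2 + 8u − 6.
F(1) = 4, F'(1) = 11, so u_1 = 1 − 4/11 = 7/11.
F(7/11) = 2096/1331, F'(7/11) = 331/121, so u_2 = (7/11) − (2096/1331)/(331/121) = 221/3641.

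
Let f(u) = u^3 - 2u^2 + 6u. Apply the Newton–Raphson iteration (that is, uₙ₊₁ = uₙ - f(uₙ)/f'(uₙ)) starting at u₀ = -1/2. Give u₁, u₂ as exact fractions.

f'(u) = 3u^2 - 4u + 6.
f(-1/2) = -29/8, f'(-1/2) = 35/4, so u₁ = (-1/2) - (-29/8)/(35/4) = -3/35.
f(-3/35) = -22707/42875, f'(-3/35) = 7797/1225, so u₂ = (-3/35) - (-22707/42875)/(7797/1225) = -228/90965.

u₁ = -3/35, u₂ = -228/90965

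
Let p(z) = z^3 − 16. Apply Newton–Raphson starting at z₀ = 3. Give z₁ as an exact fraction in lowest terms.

70/27

p'(z) = 3z^2.
p(3) = 11, p'(3) = 27, so z₁ = 3 − 11/27 = 70/27.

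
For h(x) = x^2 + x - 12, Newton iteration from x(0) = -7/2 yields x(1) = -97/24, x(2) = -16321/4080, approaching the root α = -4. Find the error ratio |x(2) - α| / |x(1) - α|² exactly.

x(1) - α = -97/24 - (-4) = -97/24 + 4 = -1/24, so |x(1) - α| = 1/24.
x(2) - α = -16321/4080 - (-4) = -16321/4080 + 4 = -1/4080, so |x(2) - α| = 1/4080.
|x(1) - α|² = 1/576.
Ratio = (1/4080) / (1/576) = 12/85.

12/85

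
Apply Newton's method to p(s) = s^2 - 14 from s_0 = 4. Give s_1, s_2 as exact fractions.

s_1 = 15/4, s_2 = 449/120

p'(s) = 2s.
p(4) = 2, p'(4) = 8, so s_1 = 4 - 2/8 = 15/4.
p(15/4) = 1/16, p'(15/4) = 15/2, so s_2 = (15/4) - (1/16)/(15/2) = 449/120.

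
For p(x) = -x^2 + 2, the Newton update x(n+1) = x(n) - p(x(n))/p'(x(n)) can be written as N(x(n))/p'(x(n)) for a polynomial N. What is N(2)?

-6

p'(x) = -2x.
N(x) = x·p'(x) - p(x) = x·(-2x) - (-x^2 + 2) = -x^2 - 2.
N(2) = -6.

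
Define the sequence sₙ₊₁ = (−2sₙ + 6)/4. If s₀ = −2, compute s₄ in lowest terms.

s₁ = (−2·(−2) + 6)/4 = 5/2.
s₂ = (−2·(5/2) + 6)/4 = 1/4.
s₃ = (−2·(1/4) + 6)/4 = 11/8.
s₄ = (−2·(11/8) + 6)/4 = 13/16.

13/16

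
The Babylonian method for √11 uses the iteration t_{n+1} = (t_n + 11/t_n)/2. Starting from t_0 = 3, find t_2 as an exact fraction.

199/60

t_1 = (3 + 11/3)/2 = 10/3.
t_2 = (10/3 + 11/(10/3))/2 = 199/60.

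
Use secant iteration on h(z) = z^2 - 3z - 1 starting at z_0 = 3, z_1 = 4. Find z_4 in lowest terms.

796/241

h(3) = -1, h(4) = 3. z_2 = 4 - 3·(4 - 3)/(3 - (-1)) = 13/4.
h(4) = 3, h(13/4) = -3/16. z_3 = (13/4) - (-3/16)·((13/4) - 4)/((-3/16) - 3) = 56/17.
h(13/4) = -3/16, h(56/17) = -9/289. z_4 = (56/17) - (-9/289)·((56/17) - (13/4))/((-9/289) - (-3/16)) = 796/241.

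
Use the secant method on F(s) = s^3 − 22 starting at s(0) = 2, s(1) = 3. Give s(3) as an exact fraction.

F(2) = −14, F(3) = 5. s(2) = 3 − 5·(3 − 2)/(5 − (−14)) = 52/19.
F(3) = 5, F(52/19) = −10290/6859. s(3) = (52/19) − (−10290/6859)·((52/19) − 3)/((−10290/6859) − 5) = 24946/8917.

24946/8917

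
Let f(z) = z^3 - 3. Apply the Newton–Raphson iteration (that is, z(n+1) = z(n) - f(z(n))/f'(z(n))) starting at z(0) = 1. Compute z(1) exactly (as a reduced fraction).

5/3

f'(z) = 3z^2.
f(1) = -2, f'(1) = 3, so z(1) = 1 - (-2)/3 = 5/3.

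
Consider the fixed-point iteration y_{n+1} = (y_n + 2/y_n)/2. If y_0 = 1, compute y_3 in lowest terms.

y_1 = (1 + 2/1)/2 = 3/2.
y_2 = (3/2 + 2/(3/2))/2 = 17/12.
y_3 = (17/12 + 2/(17/12))/2 = 577/408.

577/408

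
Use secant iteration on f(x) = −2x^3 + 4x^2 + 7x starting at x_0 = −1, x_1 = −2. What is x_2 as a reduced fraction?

−20/19

f(−1) = −1, f(−2) = 18. x_2 = (−2) − 18·((−2) − (−1))/(18 − (−1)) = −20/19.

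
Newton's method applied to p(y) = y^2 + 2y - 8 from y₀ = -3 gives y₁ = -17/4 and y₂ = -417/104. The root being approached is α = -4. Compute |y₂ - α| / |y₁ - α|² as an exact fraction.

y₁ - α = -17/4 - (-4) = -17/4 + 4 = -1/4, so |y₁ - α| = 1/4.
y₂ - α = -417/104 - (-4) = -417/104 + 4 = -1/104, so |y₂ - α| = 1/104.
|y₁ - α|² = 1/16.
Ratio = (1/104) / (1/16) = 2/13.

2/13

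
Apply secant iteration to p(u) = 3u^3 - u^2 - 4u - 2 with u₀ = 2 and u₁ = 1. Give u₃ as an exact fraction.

p(2) = 10, p(1) = -4. u₂ = 1 - (-4)·(1 - 2)/((-4) - 10) = 9/7.
p(1) = -4, p(9/7) = -830/343. u₃ = (9/7) - (-830/343)·((9/7) - 1)/((-830/343) - (-4)) = 467/271.

467/271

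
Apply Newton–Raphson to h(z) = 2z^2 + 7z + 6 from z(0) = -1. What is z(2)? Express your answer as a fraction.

-22/15

h'(z) = 4z + 7.
h(-1) = 1, h'(-1) = 3, so z(1) = (-1) - 1/3 = -4/3.
h(-4/3) = 2/9, h'(-4/3) = 5/3, so z(2) = (-4/3) - (2/9)/(5/3) = -22/15.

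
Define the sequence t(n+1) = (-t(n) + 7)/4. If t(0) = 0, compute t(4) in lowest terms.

t(1) = (-0 + 7)/4 = 7/4.
t(2) = (-(7/4) + 7)/4 = 21/16.
t(3) = (-(21/16) + 7)/4 = 91/64.
t(4) = (-(91/64) + 7)/4 = 357/256.

357/256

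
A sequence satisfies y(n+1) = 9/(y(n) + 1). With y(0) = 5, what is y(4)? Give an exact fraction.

y(1) = 9/(5 + 1) = 3/2.
y(2) = 9/(3/2 + 1) = 18/5.
y(3) = 9/(18/5 + 1) = 45/23.
y(4) = 9/(45/23 + 1) = 207/68.

207/68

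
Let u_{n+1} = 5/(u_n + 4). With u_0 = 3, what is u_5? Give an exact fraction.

u_1 = 5/(3 + 4) = 5/7.
u_2 = 5/(5/7 + 4) = 35/33.
u_3 = 5/(35/33 + 4) = 165/167.
u_4 = 5/(165/167 + 4) = 835/833.
u_5 = 5/(835/833 + 4) = 4165/4167.

4165/4167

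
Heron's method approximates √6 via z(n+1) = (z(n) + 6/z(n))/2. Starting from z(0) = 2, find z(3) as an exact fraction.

4801/1960

z(1) = (2 + 6/2)/2 = 5/2.
z(2) = (5/2 + 6/(5/2))/2 = 49/20.
z(3) = (49/20 + 6/(49/20))/2 = 4801/1960.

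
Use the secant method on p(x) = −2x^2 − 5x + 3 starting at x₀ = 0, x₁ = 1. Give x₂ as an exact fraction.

p(0) = 3, p(1) = −4. x₂ = 1 − (−4)·(1 − 0)/((−4) − 3) = 3/7.

3/7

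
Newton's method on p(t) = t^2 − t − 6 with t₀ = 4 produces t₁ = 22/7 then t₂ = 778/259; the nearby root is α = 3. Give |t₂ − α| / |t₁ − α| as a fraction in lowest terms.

1/37

t₁ − α = 22/7 − 3 = 1/7, so |t₁ − α| = 1/7.
t₂ − α = 778/259 − 3 = 1/259, so |t₂ − α| = 1/259.
Ratio = (1/259) / (1/7) = 1/37.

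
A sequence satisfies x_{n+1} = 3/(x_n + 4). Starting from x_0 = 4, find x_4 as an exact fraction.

492/761

x_1 = 3/(4 + 4) = 3/8.
x_2 = 3/(3/8 + 4) = 24/35.
x_3 = 3/(24/35 + 4) = 105/164.
x_4 = 3/(105/164 + 4) = 492/761.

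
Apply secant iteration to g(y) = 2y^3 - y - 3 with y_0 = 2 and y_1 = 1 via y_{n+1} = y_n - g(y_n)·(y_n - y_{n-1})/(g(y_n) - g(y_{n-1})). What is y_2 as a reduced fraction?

g(2) = 11, g(1) = -2. y_2 = 1 - (-2)·(1 - 2)/((-2) - 11) = 15/13.

15/13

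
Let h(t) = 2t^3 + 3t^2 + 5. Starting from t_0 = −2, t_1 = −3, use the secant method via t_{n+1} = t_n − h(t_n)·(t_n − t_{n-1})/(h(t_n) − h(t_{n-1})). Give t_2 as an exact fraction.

h(−2) = 1, h(−3) = −22. t_2 = (−3) − (−22)·((−3) − (−2))/((−22) − 1) = −47/23.

−47/23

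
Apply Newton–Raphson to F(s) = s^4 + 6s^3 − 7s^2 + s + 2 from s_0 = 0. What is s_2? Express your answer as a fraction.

−26/23

F'(s) = 4s^3 + 18s^2 − 14s + 1.
F(0) = 2, F'(0) = 1, so s_1 = 0 − 2/1 = −2.
F(−2) = −60, F'(−2) = 69, so s_2 = (−2) − (−60)/69 = −26/23.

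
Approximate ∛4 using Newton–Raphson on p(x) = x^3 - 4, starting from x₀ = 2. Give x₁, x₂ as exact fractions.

p'(x) = 3x^2.
p(2) = 4, p'(2) = 12, so x₁ = 2 - 4/12 = 5/3.
p(5/3) = 17/27, p'(5/3) = 25/3, so x₂ = (5/3) - (17/27)/(25/3) = 358/225.

x₁ = 5/3, x₂ = 358/225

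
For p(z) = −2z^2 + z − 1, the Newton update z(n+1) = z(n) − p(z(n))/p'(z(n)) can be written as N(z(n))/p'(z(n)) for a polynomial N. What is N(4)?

−31

p'(z) = −4z + 1.
N(z) = z·p'(z) − p(z) = z·(−4z + 1) − (−2z^2 + z − 1) = −2z^2 + 1.
N(4) = −31.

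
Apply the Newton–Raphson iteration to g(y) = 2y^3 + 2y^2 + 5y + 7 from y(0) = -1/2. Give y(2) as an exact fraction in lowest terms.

g'(y) = 6y^2 + 4y + 5.
g(-1/2) = 19/4, g'(-1/2) = 9/2, so y(1) = (-1/2) - (19/4)/(9/2) = -14/9.
g(-14/9) = -2527/729, g'(-14/9) = 359/27, so y(2) = (-14/9) - (-2527/729)/(359/27) = -12551/9693.

-12551/9693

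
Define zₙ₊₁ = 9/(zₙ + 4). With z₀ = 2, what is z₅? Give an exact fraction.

z₁ = 9/(2 + 4) = 3/2.
z₂ = 9/(3/2 + 4) = 18/11.
z₃ = 9/(18/11 + 4) = 99/62.
z₄ = 9/(99/62 + 4) = 558/347.
z₅ = 9/(558/347 + 4) = 3123/1946.

3123/1946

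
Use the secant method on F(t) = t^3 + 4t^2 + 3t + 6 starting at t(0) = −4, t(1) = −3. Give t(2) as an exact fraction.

−7/2

F(−4) = −6, F(−3) = 6. t(2) = (−3) − 6·((−3) − (−4))/(6 − (−6)) = −7/2.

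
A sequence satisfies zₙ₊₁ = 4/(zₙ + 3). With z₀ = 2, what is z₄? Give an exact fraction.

308/307

z₁ = 4/(2 + 3) = 4/5.
z₂ = 4/(4/5 + 3) = 20/19.
z₃ = 4/(20/19 + 3) = 76/77.
z₄ = 4/(76/77 + 3) = 308/307.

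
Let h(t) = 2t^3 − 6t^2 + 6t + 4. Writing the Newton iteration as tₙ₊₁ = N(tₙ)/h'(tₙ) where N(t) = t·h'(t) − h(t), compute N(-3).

h'(t) = 6t^2 − 12t + 6.
N(t) = t·h'(t) − h(t) = t·(6t^2 − 12t + 6) − (2t^3 − 6t^2 + 6t + 4) = 4t^3 − 6t^2 − 4.
N(-3) = −166.

−166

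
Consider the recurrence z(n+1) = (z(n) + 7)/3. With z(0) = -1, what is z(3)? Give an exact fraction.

z(1) = ((-1) + 7)/3 = 2.
z(2) = (2 + 7)/3 = 3.
z(3) = (3 + 7)/3 = 10/3.

10/3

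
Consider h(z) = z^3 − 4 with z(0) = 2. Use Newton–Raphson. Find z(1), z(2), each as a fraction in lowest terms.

z(1) = 5/3, z(2) = 358/225

h'(z) = 3z^2.
h(2) = 4, h'(2) = 12, so z(1) = 2 − 4/12 = 5/3.
h(5/3) = 17/27, h'(5/3) = 25/3, so z(2) = (5/3) − (17/27)/(25/3) = 358/225.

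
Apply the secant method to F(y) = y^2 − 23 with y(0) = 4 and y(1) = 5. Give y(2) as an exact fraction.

43/9

F(4) = −7, F(5) = 2. y(2) = 5 − 2·(5 − 4)/(2 − (−7)) = 43/9.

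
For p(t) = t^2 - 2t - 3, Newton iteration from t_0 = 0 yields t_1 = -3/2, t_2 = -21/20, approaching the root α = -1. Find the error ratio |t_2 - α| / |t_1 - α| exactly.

t_1 - α = -3/2 - (-1) = -3/2 + 1 = -1/2, so |t_1 - α| = 1/2.
t_2 - α = -21/20 - (-1) = -21/20 + 1 = -1/20, so |t_2 - α| = 1/20.
Ratio = (1/20) / (1/2) = 1/10.

1/10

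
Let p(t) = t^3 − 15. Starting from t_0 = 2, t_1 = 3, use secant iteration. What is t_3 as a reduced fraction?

p(2) = −7, p(3) = 12. t_2 = 3 − 12·(3 − 2)/(12 − (−7)) = 45/19.
p(3) = 12, p(45/19) = −11760/6859. t_3 = (45/19) − (−11760/6859)·((45/19) − 3)/((−11760/6859) − 12) = 6395/2613.

6395/2613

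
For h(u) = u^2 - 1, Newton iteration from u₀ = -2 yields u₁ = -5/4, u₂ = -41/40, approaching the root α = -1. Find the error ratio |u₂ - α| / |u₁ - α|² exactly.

u₁ - α = -5/4 - (-1) = -5/4 + 1 = -1/4, so |u₁ - α| = 1/4.
u₂ - α = -41/40 - (-1) = -41/40 + 1 = -1/40, so |u₂ - α| = 1/40.
|u₁ - α|² = 1/16.
Ratio = (1/40) / (1/16) = 2/5.

2/5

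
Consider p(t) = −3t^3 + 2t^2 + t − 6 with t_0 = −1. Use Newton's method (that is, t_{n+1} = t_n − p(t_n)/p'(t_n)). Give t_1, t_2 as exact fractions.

p'(t) = −9t^2 + 4t + 1.
p(−1) = −2, p'(−1) = −12, so t_1 = (−1) − (−2)/(−12) = −7/6.
p(−7/6) = 23/72, p'(−7/6) = −191/12, so t_2 = (−7/6) − (23/72)/(−191/12) = −219/191.

t_1 = −7/6, t_2 = −219/191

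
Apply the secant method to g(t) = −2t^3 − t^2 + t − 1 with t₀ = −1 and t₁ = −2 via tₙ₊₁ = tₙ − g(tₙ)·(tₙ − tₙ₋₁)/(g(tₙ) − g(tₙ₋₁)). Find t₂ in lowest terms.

−11/10

g(−1) = −1, g(−2) = 9. t₂ = (−2) − 9·((−2) − (−1))/(9 − (−1)) = −11/10.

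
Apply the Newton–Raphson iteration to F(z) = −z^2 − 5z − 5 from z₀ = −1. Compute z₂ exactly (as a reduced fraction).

F'(z) = −2z − 5.
F(−1) = −1, F'(−1) = −3, so z₁ = (−1) − (−1)/(−3) = −4/3.
F(−4/3) = −1/9, F'(−4/3) = −7/3, so z₂ = (−4/3) − (−1/9)/(−7/3) = −29/21.

−29/21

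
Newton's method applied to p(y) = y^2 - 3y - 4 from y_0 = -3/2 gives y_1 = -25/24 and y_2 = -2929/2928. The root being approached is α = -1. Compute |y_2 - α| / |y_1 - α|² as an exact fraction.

y_1 - α = -25/24 - (-1) = -25/24 + 1 = -1/24, so |y_1 - α| = 1/24.
y_2 - α = -2929/2928 - (-1) = -2929/2928 + 1 = -1/2928, so |y_2 - α| = 1/2928.
|y_1 - α|² = 1/576.
Ratio = (1/2928) / (1/576) = 12/61.

12/61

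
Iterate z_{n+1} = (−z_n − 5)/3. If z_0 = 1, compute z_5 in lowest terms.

z_1 = (−1 − 5)/3 = −2.
z_2 = (−(−2) − 5)/3 = −1.
z_3 = (−(−1) − 5)/3 = −4/3.
z_4 = (−(−4/3) − 5)/3 = −11/9.
z_5 = (−(−11/9) − 5)/3 = −34/27.

−34/27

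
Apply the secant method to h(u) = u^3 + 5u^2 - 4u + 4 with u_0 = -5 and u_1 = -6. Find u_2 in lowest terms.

h(-5) = 24, h(-6) = -8. u_2 = (-6) - (-8)·((-6) - (-5))/((-8) - 24) = -23/4.

-23/4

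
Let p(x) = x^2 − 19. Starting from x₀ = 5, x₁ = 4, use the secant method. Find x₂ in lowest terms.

13/3

p(5) = 6, p(4) = −3. x₂ = 4 − (−3)·(4 − 5)/((−3) − 6) = 13/3.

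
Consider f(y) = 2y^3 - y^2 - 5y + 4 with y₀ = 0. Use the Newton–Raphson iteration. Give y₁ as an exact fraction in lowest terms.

4/5

f'(y) = 6y^2 - 2y - 5.
f(0) = 4, f'(0) = -5, so y₁ = 0 - 4/(-5) = 4/5.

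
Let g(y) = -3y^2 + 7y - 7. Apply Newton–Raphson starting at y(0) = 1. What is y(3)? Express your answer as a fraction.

g'(y) = -6y + 7.
g(1) = -3, g'(1) = 1, so y(1) = 1 - (-3)/1 = 4.
g(4) = -27, g'(4) = -17, so y(2) = 4 - (-27)/(-17) = 41/17.
g(41/17) = -2187/289, g'(41/17) = -127/17, so y(3) = (41/17) - (-2187/289)/(-127/17) = 3020/2159.

3020/2159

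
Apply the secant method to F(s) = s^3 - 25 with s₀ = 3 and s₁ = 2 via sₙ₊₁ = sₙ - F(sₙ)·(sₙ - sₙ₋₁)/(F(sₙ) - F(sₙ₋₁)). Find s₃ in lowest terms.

19255/6559

F(3) = 2, F(2) = -17. s₂ = 2 - (-17)·(2 - 3)/((-17) - 2) = 55/19.
F(2) = -17, F(55/19) = -5100/6859. s₃ = (55/19) - (-5100/6859)·((55/19) - 2)/((-5100/6859) - (-17)) = 19255/6559.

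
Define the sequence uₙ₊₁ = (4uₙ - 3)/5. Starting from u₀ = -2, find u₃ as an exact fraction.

u₁ = (4·(-2) - 3)/5 = -11/5.
u₂ = (4·(-11/5) - 3)/5 = -59/25.
u₃ = (4·(-59/25) - 3)/5 = -311/125.

-311/125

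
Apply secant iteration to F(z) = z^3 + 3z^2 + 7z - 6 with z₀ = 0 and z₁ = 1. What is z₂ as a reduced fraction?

6/11

F(0) = -6, F(1) = 5. z₂ = 1 - 5·(1 - 0)/(5 - (-6)) = 6/11.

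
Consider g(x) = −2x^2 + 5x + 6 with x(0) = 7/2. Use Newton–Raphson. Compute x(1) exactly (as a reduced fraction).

61/18

g'(x) = −4x + 5.
g(7/2) = −1, g'(7/2) = −9, so x(1) = (7/2) − (−1)/(−9) = 61/18.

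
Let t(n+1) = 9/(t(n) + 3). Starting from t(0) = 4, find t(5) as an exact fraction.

81/44

t(1) = 9/(4 + 3) = 9/7.
t(2) = 9/(9/7 + 3) = 21/10.
t(3) = 9/(21/10 + 3) = 30/17.
t(4) = 9/(30/17 + 3) = 17/9.
t(5) = 9/(17/9 + 3) = 81/44.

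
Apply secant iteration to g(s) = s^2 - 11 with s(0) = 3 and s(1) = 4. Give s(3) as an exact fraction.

169/51

g(3) = -2, g(4) = 5. s(2) = 4 - 5·(4 - 3)/(5 - (-2)) = 23/7.
g(4) = 5, g(23/7) = -10/49. s(3) = (23/7) - (-10/49)·((23/7) - 4)/((-10/49) - 5) = 169/51.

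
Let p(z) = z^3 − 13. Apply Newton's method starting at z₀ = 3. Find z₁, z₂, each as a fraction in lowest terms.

p'(z) = 3z^2.
p(3) = 14, p'(3) = 27, so z₁ = 3 − 14/27 = 67/27.
p(67/27) = 44884/19683, p'(67/27) = 4489/243, so z₂ = (67/27) − (44884/19683)/(4489/243) = 857405/363609.

z₁ = 67/27, z₂ = 857405/363609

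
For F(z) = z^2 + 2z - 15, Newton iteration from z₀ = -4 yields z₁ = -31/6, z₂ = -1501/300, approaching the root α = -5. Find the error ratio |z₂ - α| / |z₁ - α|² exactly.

z₁ - α = -31/6 - (-5) = -31/6 + 5 = -1/6, so |z₁ - α| = 1/6.
z₂ - α = -1501/300 - (-5) = -1501/300 + 5 = -1/300, so |z₂ - α| = 1/300.
|z₁ - α|² = 1/36.
Ratio = (1/300) / (1/36) = 3/25.

3/25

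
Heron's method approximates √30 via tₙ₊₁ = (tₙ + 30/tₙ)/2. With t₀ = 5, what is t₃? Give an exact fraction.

116161/21208

t₁ = (5 + 30/5)/2 = 11/2.
t₂ = (11/2 + 30/(11/2))/2 = 241/44.
t₃ = (241/44 + 30/(241/44))/2 = 116161/21208.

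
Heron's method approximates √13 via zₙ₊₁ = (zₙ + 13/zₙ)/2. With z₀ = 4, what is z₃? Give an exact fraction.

z₁ = (4 + 13/4)/2 = 29/8.
z₂ = (29/8 + 13/(29/8))/2 = 1673/464.
z₃ = (1673/464 + 13/(1673/464))/2 = 5597777/1552544.

5597777/1552544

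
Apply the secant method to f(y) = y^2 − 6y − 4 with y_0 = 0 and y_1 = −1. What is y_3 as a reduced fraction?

−32/53

f(0) = −4, f(−1) = 3. y_2 = (−1) − 3·((−1) − 0)/(3 − (−4)) = −4/7.
f(−1) = 3, f(−4/7) = −12/49. y_3 = (−4/7) − (−12/49)·((−4/7) − (−1))/((−12/49) − 3) = −32/53.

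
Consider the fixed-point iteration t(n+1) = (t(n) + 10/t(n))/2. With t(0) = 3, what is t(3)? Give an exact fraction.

1039681/328776

t(1) = (3 + 10/3)/2 = 19/6.
t(2) = (19/6 + 10/(19/6))/2 = 721/228.
t(3) = (721/228 + 10/(721/228))/2 = 1039681/328776.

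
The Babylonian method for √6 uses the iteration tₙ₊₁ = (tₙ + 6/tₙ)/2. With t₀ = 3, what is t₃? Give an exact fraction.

4801/1960

t₁ = (3 + 6/3)/2 = 5/2.
t₂ = (5/2 + 6/(5/2))/2 = 49/20.
t₃ = (49/20 + 6/(49/20))/2 = 4801/1960.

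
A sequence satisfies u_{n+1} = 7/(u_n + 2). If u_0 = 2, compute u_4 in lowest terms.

406/221

u_1 = 7/(2 + 2) = 7/4.
u_2 = 7/(7/4 + 2) = 28/15.
u_3 = 7/(28/15 + 2) = 105/58.
u_4 = 7/(105/58 + 2) = 406/221.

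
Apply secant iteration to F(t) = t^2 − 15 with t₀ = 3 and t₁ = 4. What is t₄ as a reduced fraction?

F(3) = −6, F(4) = 1. t₂ = 4 − 1·(4 − 3)/(1 − (−6)) = 27/7.
F(4) = 1, F(27/7) = −6/49. t₃ = (27/7) − (−6/49)·((27/7) − 4)/((−6/49) − 1) = 213/55.
F(27/7) = −6/49, F(213/55) = −6/3025. t₄ = (213/55) − (−6/3025)·((213/55) − (27/7))/((−6/3025) − (−6/49)) = 1921/496.

1921/496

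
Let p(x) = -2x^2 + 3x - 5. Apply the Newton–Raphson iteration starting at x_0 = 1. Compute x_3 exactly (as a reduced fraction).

787/1455

p'(x) = -4x + 3.
p(1) = -4, p'(1) = -1, so x_1 = 1 - (-4)/(-1) = -3.
p(-3) = -32, p'(-3) = 15, so x_2 = (-3) - (-32)/15 = -13/15.
p(-13/15) = -2048/225, p'(-13/15) = 97/15, so x_3 = (-13/15) - (-2048/225)/(97/15) = 787/1455.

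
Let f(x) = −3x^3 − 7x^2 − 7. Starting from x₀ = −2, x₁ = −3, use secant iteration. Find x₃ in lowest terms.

f(−2) = −11, f(−3) = 11. x₂ = (−3) − 11·((−3) − (−2))/(11 − (−11)) = −5/2.
f(−3) = 11, f(−5/2) = −31/8. x₃ = (−5/2) − (−31/8)·((−5/2) − (−3))/((−31/8) − 11) = −313/119.

−313/119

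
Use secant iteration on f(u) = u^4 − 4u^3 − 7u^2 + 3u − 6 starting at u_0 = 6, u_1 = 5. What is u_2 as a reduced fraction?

f(6) = 192, f(5) = −41. u_2 = 5 − (−41)·(5 − 6)/((−41) − 192) = 1206/233.

1206/233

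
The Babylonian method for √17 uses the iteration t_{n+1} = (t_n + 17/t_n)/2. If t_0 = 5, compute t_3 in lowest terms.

t_1 = (5 + 17/5)/2 = 21/5.
t_2 = (21/5 + 17/(21/5))/2 = 433/105.
t_3 = (433/105 + 17/(433/105))/2 = 187457/45465.

187457/45465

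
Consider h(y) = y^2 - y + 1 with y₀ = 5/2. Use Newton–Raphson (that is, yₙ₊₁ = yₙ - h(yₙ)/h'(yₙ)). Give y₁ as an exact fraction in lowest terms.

21/16

h'(y) = 2y - 1.
h(5/2) = 19/4, h'(5/2) = 4, so y₁ = (5/2) - (19/4)/4 = 21/16.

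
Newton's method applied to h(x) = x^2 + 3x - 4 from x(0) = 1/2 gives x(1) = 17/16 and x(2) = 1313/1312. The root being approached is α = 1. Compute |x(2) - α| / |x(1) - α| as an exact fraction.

1/82

x(1) - α = 17/16 - 1 = 1/16, so |x(1) - α| = 1/16.
x(2) - α = 1313/1312 - 1 = 1/1312, so |x(2) - α| = 1/1312.
Ratio = (1/1312) / (1/16) = 1/82.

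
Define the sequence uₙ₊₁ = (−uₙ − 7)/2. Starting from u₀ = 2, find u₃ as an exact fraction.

u₁ = (−2 − 7)/2 = −9/2.
u₂ = (−(−9/2) − 7)/2 = −5/4.
u₃ = (−(−5/4) − 7)/2 = −23/8.

−23/8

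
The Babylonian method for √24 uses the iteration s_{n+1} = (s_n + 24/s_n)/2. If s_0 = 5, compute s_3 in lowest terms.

46099201/9409960

s_1 = (5 + 24/5)/2 = 49/10.
s_2 = (49/10 + 24/(49/10))/2 = 4801/980.
s_3 = (4801/980 + 24/(4801/980))/2 = 46099201/9409960.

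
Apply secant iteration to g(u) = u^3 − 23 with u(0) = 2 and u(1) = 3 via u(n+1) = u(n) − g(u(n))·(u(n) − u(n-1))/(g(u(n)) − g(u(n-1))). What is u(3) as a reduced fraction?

g(2) = −15, g(3) = 4. u(2) = 3 − 4·(3 − 2)/(4 − (−15)) = 53/19.
g(3) = 4, g(53/19) = −8880/6859. u(3) = (53/19) − (−8880/6859)·((53/19) − 3)/((−8880/6859) − 4) = 25793/9079.

25793/9079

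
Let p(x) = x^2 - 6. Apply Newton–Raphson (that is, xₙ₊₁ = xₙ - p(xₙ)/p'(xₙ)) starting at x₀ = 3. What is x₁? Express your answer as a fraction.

5/2

p'(x) = 2x.
p(3) = 3, p'(3) = 6, so x₁ = 3 - 3/6 = 5/2.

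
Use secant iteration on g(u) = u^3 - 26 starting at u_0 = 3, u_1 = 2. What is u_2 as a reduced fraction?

56/19

g(3) = 1, g(2) = -18. u_2 = 2 - (-18)·(2 - 3)/((-18) - 1) = 56/19.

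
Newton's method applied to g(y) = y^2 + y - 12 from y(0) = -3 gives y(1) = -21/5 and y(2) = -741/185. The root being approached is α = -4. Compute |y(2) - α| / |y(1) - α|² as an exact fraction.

5/37

y(1) - α = -21/5 - (-4) = -21/5 + 4 = -1/5, so |y(1) - α| = 1/5.
y(2) - α = -741/185 - (-4) = -741/185 + 4 = -1/185, so |y(2) - α| = 1/185.
|y(1) - α|² = 1/25.
Ratio = (1/185) / (1/25) = 5/37.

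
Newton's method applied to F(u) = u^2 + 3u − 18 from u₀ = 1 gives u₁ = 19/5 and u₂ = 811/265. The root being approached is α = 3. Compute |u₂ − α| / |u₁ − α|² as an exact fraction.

5/53

u₁ − α = 19/5 − 3 = 4/5, so |u₁ − α| = 4/5.
u₂ − α = 811/265 − 3 = 16/265, so |u₂ − α| = 16/265.
|u₁ − α|² = 16/25.
Ratio = (16/265) / (16/25) = 5/53.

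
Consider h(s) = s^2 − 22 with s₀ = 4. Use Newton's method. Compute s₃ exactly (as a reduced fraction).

1016657/216752

h'(s) = 2s.
h(4) = −6, h'(4) = 8, so s₁ = 4 − (−6)/8 = 19/4.
h(19/4) = 9/16, h'(19/4) = 19/2, so s₂ = (19/4) − (9/16)/(19/2) = 713/152.
h(713/152) = 81/23104, h'(713/152) = 713/76, so s₃ = (713/152) − (81/23104)/(713/76) = 1016657/216752.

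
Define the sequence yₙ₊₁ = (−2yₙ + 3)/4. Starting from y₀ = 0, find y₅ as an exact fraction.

33/64

y₁ = (−2·0 + 3)/4 = 3/4.
y₂ = (−2·(3/4) + 3)/4 = 3/8.
y₃ = (−2·(3/8) + 3)/4 = 9/16.
y₄ = (−2·(9/16) + 3)/4 = 15/32.
y₅ = (−2·(15/32) + 3)/4 = 33/64.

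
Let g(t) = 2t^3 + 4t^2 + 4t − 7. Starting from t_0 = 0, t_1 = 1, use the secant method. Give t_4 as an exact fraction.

11664877/14295777

g(0) = −7, g(1) = 3. t_2 = 1 − 3·(1 − 0)/(3 − (−7)) = 7/10.
g(1) = 3, g(7/10) = −777/500. t_3 = (7/10) − (−777/500)·((7/10) − 1)/((−777/500) − 3) = 203/253.
g(7/10) = −777/500, g(203/253) = −2950269/16194277. t_4 = (203/253) − (−2950269/16194277)·((203/253) − (7/10))/((−2950269/16194277) − (−777/500)) = 11664877/14295777.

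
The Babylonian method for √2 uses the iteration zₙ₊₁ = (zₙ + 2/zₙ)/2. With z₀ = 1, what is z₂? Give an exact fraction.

z₁ = (1 + 2/1)/2 = 3/2.
z₂ = (3/2 + 2/(3/2))/2 = 17/12.

17/12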